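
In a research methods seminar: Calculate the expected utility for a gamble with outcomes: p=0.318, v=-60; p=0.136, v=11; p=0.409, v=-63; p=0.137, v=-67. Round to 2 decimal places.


EU = sum(p_i * v_i)
0.318 * -60 = -19.08
0.136 * 11 = 1.496
0.409 * -63 = -25.767
0.137 * -67 = -9.179
EU = -19.08 + 1.496 + -25.767 + -9.179
= -52.53


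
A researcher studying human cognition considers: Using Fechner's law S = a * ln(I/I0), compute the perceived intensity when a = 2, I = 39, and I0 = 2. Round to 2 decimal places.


S = 2 * ln(39/2)
I/I0 = 19.5
ln(19.5) = 2.9704
S = 2 * 2.9704
= 5.94


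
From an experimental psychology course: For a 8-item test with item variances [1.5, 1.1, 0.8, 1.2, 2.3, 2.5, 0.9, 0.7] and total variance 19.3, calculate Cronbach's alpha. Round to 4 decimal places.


alpha = (k/(k-1)) * (1 - sum(s_i^2)/s_total^2)
sum(item variances) = 11.0
k/(k-1) = 8/7 = 1.142857
1 - 11.0/19.3 = 1 - 0.569948 = 0.430052
alpha = 1.142857 * 0.430052
= 0.4915


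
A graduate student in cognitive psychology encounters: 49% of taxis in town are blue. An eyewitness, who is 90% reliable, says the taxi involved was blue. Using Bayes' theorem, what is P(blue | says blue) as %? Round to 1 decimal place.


P(blue | says blue) = P(says blue | blue)*P(blue) / [P(says blue | blue)*P(blue) + P(says blue | not blue)*P(not blue)]
Numerator = 0.9 * 0.49 = 0.441
False identification = 0.1 * 0.51 = 0.051
P = 0.441 / (0.441 + 0.051)
= 0.441 / 0.492
As percentage = 89.6


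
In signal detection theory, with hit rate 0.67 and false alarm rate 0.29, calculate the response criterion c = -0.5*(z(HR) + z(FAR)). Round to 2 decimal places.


c = -0.5 * (z(HR) + z(FAR))
z(0.67) = 0.4399
z(0.29) = -0.5534
c = -0.5 * (0.4399 + -0.5534)
= -0.5 * -0.1135
= 0.06


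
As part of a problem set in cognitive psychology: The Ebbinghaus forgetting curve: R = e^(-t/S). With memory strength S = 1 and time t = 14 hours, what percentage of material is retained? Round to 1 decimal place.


R = e^(-t/S)
-t/S = -14/1 = -14.0
R = e^(-14.0) = 1e-06
Percentage = 1e-06 * 100
= 0.0


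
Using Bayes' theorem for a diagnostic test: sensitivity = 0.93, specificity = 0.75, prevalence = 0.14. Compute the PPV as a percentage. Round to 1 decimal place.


PPV = (sens * prev) / (sens * prev + (1-spec) * (1-prev))
Numerator = 0.93 * 0.14 = 0.1302
P(positive and no disease) = (1 - spec) * (1 - prev) = (1 - 0.75) * (1 - 0.14) = 0.215
Denominator = 0.1302 + 0.215 = 0.3452
PPV = 0.1302 / 0.3452 = 0.377173
As percentage = 37.7


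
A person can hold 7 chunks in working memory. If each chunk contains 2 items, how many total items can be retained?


Total items = chunks * items_per_chunk
= 7 * 2
= 14


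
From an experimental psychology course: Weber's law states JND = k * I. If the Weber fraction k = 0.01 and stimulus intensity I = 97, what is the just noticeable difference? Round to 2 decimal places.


JND = k * I
JND = 0.01 * 97
= 0.97


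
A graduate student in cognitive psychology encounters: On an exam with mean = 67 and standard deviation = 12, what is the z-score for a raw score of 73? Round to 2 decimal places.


z = (X - mu) / sigma
= (73 - 67) / 12
= 6 / 12
= 0.50


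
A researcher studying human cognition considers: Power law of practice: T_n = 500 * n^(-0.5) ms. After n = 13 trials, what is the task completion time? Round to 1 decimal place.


T_n = 500 * 13^(-0.5)
13^(-0.5) = 0.27735
T_n = 500 * 0.27735
= 138.7 ms


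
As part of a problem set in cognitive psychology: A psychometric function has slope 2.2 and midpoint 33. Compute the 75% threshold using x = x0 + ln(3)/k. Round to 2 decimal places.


At P = 0.75: 0.75 = 1/(1 + e^(-k*(x-x0)))
Solving: e^(-k*(x-x0)) = 1/3
x = x0 + ln(3)/k
ln(3) = 1.0986
x = 33 + 1.0986/2.2
= 33 + 0.4994
= 33.50


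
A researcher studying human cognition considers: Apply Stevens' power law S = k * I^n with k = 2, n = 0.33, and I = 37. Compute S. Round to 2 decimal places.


S = 2 * 37^0.33
37^0.33 = 3.2924
S = 2 * 3.2924
= 6.58


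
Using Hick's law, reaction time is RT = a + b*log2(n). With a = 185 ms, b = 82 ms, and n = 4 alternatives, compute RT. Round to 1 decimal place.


RT = 185 + 82 * log2(4)
log2(4) = 2.0
RT = 185 + 82 * 2.0
= 185 + 164.0
= 349.0 ms


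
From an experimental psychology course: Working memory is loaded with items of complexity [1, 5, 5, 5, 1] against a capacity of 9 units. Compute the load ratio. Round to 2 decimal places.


Total complexity = 1 + 5 + 5 + 5 + 1 = 17
Load = total / capacity = 17 / 9
= 1.89


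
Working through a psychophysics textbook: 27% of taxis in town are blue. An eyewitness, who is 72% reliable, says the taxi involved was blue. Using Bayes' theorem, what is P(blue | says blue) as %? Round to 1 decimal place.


P(blue | says blue) = P(says blue | blue)*P(blue) / [P(says blue | blue)*P(blue) + P(says blue | not blue)*P(not blue)]
Numerator = 0.72 * 0.27 = 0.1944
False identification = 0.28 * 0.73 = 0.2044
P = 0.1944 / (0.1944 + 0.2044)
= 0.1944 / 0.3988
As percentage = 48.7


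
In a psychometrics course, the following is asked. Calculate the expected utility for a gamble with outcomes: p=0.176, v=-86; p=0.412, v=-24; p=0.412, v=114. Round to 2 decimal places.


EU = sum(p_i * v_i)
0.176 * -86 = -15.136
0.412 * -24 = -9.888
0.412 * 114 = 46.968
EU = -15.136 + -9.888 + 46.968
= 21.94


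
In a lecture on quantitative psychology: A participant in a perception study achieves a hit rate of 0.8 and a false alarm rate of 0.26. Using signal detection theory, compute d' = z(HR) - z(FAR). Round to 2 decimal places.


d' = z(HR) - z(FAR)
z(0.8) = 0.8416
z(0.26) = -0.6433
d' = 0.8416 - -0.6433
= 1.48


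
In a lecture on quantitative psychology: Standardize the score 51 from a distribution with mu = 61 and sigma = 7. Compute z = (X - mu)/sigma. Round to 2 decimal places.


z = (X - mu) / sigma
= (51 - 61) / 7
= -10 / 7
= -1.43


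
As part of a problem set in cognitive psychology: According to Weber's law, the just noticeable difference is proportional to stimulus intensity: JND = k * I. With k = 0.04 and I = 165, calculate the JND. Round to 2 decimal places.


JND = k * I
JND = 0.04 * 165
= 6.60


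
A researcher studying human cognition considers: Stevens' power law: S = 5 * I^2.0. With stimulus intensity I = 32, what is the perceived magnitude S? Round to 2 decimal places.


S = 5 * 32^2.0
32^2.0 = 1024.0
S = 5 * 1024.0
= 5120.00


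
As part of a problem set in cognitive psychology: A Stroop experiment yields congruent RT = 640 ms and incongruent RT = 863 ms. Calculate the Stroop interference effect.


Stroop effect = RT(incongruent) - RT(congruent)
= 863 - 640
= 223 ms


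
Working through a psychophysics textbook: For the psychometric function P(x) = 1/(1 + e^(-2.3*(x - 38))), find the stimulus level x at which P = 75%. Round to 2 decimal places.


At P = 0.75: 0.75 = 1/(1 + e^(-k*(x-x0)))
Solving: e^(-k*(x-x0)) = 1/3
x = x0 + ln(3)/k
ln(3) = 1.0986
x = 38 + 1.0986/2.3
= 38 + 0.4777
= 38.48


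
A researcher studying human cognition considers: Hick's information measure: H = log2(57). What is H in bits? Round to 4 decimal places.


H = log2(n)
H = log2(57)
= 5.8329


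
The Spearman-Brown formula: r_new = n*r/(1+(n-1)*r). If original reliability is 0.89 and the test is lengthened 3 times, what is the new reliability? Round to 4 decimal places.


r_new = n*r / (1 + (n-1)*r)
Numerator = 3 * 0.89 = 2.67
Denominator = 1 + 2 * 0.89 = 2.78
r_new = 2.67 / 2.78
= 0.9604


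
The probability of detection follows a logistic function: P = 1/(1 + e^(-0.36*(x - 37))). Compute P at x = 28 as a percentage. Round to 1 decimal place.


P(x) = 1/(1 + e^(-0.36*(28 - 37)))
Exponent = -0.36 * -9 = 3.24
e^(3.24) = 25.533722
P = 1/(1 + 25.533722) = 0.037688
Percentage = 3.8


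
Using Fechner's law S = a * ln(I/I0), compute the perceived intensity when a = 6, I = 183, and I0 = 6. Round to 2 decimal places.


S = 6 * ln(183/6)
I/I0 = 30.5
ln(30.5) = 3.4177
S = 6 * 3.4177
= 20.51


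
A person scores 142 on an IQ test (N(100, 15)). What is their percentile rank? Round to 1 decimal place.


z = (IQ - mean) / SD
z = (142 - 100) / 15 = 2.8
Percentile = Phi(2.8) * 100
Phi(2.8) = 0.997445
= 99.7


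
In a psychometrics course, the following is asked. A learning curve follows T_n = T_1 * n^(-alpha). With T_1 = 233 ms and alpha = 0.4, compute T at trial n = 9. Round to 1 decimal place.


T_n = 233 * 9^(-0.4)
9^(-0.4) = 0.415244
T_n = 233 * 0.415244
= 96.8 ms


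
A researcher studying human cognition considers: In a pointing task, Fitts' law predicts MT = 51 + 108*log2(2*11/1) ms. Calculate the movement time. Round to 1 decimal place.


MT = 51 + 108 * log2(2*11/1)
2D/W = 22.0
log2(22.0) = 4.4594
MT = 51 + 108 * 4.4594
= 532.6 ms


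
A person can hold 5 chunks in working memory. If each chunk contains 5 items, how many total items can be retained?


Total items = chunks * items_per_chunk
= 5 * 5
= 25


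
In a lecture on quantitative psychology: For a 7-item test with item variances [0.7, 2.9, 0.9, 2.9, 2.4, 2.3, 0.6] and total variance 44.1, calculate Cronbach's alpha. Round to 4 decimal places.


alpha = (k/(k-1)) * (1 - sum(s_i^2)/s_total^2)
sum(item variances) = 12.7
k/(k-1) = 7/6 = 1.166667
1 - 12.7/44.1 = 1 - 0.287982 = 0.712018
alpha = 1.166667 * 0.712018
= 0.8307


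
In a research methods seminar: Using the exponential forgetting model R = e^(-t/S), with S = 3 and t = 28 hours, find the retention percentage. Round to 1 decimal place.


R = e^(-t/S)
-t/S = -28/3 = -9.333333
R = e^(-9.333333) = 8.8e-05
Percentage = 8.8e-05 * 100
= 0.0


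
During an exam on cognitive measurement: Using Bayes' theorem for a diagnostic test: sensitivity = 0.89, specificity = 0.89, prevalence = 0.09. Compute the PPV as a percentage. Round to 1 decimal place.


PPV = (sens * prev) / (sens * prev + (1-spec) * (1-prev))
Numerator = 0.89 * 0.09 = 0.0801
P(positive and no disease) = (1 - spec) * (1 - prev) = (1 - 0.89) * (1 - 0.09) = 0.1001
Denominator = 0.0801 + 0.1001 = 0.1802
PPV = 0.0801 / 0.1802 = 0.444506
As percentage = 44.5


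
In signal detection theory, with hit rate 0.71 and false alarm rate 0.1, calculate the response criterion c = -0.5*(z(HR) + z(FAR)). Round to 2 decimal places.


c = -0.5 * (z(HR) + z(FAR))
z(0.71) = 0.5534
z(0.1) = -1.2816
c = -0.5 * (0.5534 + -1.2816)
= -0.5 * -0.7282
= 0.36


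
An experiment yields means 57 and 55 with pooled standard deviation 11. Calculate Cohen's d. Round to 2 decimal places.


Cohen's d = (M1 - M2) / S_pooled
= (57 - 55) / 11
= 2 / 11
= 0.18


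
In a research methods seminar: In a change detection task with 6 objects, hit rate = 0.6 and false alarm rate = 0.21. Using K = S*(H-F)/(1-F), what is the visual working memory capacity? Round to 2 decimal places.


K = S * (H - F) / (1 - F)
H - F = 0.39
1 - F = 0.79
K = 6 * 0.39 / 0.79
= 2.96


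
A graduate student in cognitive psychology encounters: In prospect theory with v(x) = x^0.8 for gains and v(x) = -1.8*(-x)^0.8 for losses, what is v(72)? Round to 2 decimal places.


Since x = 72 >= 0, use v(x) = x^0.8
72^0.8 = 30.6102
v(72) = 30.61


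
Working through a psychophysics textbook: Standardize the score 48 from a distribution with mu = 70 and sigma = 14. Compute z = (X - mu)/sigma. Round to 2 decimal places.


z = (X - mu) / sigma
= (48 - 70) / 14
= -22 / 14
= -1.57


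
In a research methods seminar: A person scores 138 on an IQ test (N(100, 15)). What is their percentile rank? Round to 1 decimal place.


z = (IQ - mean) / SD
z = (138 - 100) / 15 = 2.5333
Percentile = Phi(2.5333) * 100
Phi(2.5333) = 0.99435
= 99.4


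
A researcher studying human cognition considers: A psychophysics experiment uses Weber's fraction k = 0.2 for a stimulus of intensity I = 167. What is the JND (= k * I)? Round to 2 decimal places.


JND = k * I
JND = 0.2 * 167
= 33.40


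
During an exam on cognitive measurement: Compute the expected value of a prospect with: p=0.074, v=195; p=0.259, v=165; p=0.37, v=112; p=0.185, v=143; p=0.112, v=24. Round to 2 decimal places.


EU = sum(p_i * v_i)
0.074 * 195 = 14.43
0.259 * 165 = 42.735
0.37 * 112 = 41.44
0.185 * 143 = 26.455
0.112 * 24 = 2.688
EU = 14.43 + 42.735 + 41.44 + 26.455 + 2.688
= 127.75


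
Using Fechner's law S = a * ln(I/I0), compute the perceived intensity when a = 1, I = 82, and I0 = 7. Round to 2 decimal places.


S = 1 * ln(82/7)
I/I0 = 11.714286
ln(11.714286) = 2.4608
S = 1 * 2.4608
= 2.46


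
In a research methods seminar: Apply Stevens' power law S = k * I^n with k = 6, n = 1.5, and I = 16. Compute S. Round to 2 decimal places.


S = 6 * 16^1.5
16^1.5 = 64.0
S = 6 * 64.0
= 384.00


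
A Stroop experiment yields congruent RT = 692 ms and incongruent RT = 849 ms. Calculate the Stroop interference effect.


Stroop effect = RT(incongruent) - RT(congruent)
= 849 - 692
= 157 ms


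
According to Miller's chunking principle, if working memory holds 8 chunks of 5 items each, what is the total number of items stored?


Total items = chunks * items_per_chunk
= 8 * 5
= 40


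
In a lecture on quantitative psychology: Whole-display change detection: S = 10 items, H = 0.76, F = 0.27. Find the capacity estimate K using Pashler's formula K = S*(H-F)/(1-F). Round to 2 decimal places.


K = S * (H - F) / (1 - F)
H - F = 0.49
1 - F = 0.73
K = 10 * 0.49 / 0.73
= 6.71


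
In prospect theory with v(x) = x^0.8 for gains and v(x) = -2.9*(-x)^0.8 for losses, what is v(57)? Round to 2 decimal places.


Since x = 57 >= 0, use v(x) = x^0.8
57^0.8 = 25.3922
v(57) = 25.39


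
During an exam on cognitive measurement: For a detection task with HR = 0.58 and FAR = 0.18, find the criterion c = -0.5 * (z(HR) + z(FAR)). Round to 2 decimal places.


c = -0.5 * (z(HR) + z(FAR))
z(0.58) = 0.2019
z(0.18) = -0.9154
c = -0.5 * (0.2019 + -0.9154)
= -0.5 * -0.7135
= 0.36


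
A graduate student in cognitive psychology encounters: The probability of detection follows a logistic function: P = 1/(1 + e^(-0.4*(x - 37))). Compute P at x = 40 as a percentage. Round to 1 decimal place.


P(x) = 1/(1 + e^(-0.4*(40 - 37)))
Exponent = -0.4 * 3 = -1.2
e^(-1.2) = 0.301194
P = 1/(1 + 0.301194) = 0.768525
Percentage = 76.9


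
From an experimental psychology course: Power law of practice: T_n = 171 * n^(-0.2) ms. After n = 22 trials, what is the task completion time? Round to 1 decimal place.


T_n = 171 * 22^(-0.2)
22^(-0.2) = 0.538909
T_n = 171 * 0.538909
= 92.2 ms


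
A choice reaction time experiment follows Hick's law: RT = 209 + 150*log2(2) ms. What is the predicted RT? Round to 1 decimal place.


RT = 209 + 150 * log2(2)
log2(2) = 1.0
RT = 209 + 150 * 1.0
= 209 + 150.0
= 359.0 ms


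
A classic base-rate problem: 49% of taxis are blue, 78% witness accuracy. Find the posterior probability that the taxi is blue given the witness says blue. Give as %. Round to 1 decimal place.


P(blue | says blue) = P(says blue | blue)*P(blue) / [P(says blue | blue)*P(blue) + P(says blue | not blue)*P(not blue)]
Numerator = 0.78 * 0.49 = 0.3822
False identification = 0.22 * 0.51 = 0.1122
P = 0.3822 / (0.3822 + 0.1122)
= 0.3822 / 0.4944
As percentage = 77.3


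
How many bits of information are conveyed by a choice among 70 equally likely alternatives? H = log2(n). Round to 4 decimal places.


H = log2(n)
H = log2(70)
= 6.1293


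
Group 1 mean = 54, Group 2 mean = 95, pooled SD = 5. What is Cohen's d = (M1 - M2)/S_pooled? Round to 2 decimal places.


Cohen's d = (M1 - M2) / S_pooled
= (54 - 95) / 5
= -41 / 5
= -8.20


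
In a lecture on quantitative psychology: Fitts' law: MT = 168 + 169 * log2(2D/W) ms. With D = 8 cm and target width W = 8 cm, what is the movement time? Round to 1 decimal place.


MT = 168 + 169 * log2(2*8/8)
2D/W = 2.0
log2(2.0) = 1.0
MT = 168 + 169 * 1.0
= 337.0 ms


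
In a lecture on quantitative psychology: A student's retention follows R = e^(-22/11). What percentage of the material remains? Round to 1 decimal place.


R = e^(-t/S)
-t/S = -22/11 = -2.0
R = e^(-2.0) = 0.135335
Percentage = 0.135335 * 100
= 13.5


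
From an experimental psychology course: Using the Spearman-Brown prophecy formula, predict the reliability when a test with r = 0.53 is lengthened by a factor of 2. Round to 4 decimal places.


r_new = n*r / (1 + (n-1)*r)
Numerator = 2 * 0.53 = 1.06
Denominator = 1 + 1 * 0.53 = 1.53
r_new = 1.06 / 1.53
= 0.6928


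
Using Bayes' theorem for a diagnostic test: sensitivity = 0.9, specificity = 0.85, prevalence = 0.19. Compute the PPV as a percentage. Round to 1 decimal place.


PPV = (sens * prev) / (sens * prev + (1-spec) * (1-prev))
Numerator = 0.9 * 0.19 = 0.171
P(positive and no disease) = (1 - spec) * (1 - prev) = (1 - 0.85) * (1 - 0.19) = 0.1215
Denominator = 0.171 + 0.1215 = 0.2925
PPV = 0.171 / 0.2925 = 0.584615
As percentage = 58.5


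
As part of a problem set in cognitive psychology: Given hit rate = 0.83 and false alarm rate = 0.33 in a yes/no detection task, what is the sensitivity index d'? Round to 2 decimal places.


d' = z(HR) - z(FAR)
z(0.83) = 0.9542
z(0.33) = -0.4399
d' = 0.9542 - -0.4399
= 1.39


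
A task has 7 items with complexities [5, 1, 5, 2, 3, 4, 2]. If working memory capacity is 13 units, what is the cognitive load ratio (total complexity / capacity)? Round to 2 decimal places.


Total complexity = 5 + 1 + 5 + 2 + 3 + 4 + 2 = 22
Load = total / capacity = 22 / 13
= 1.69


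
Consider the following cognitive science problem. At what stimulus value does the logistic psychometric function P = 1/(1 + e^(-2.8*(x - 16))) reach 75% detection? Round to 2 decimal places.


At P = 0.75: 0.75 = 1/(1 + e^(-k*(x-x0)))
Solving: e^(-k*(x-x0)) = 1/3
x = x0 + ln(3)/k
ln(3) = 1.0986
x = 16 + 1.0986/2.8
= 16 + 0.3924
= 16.39


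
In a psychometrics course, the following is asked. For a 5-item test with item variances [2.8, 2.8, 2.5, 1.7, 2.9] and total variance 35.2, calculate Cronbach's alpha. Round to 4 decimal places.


alpha = (k/(k-1)) * (1 - sum(s_i^2)/s_total^2)
sum(item variances) = 12.7
k/(k-1) = 5/4 = 1.25
1 - 12.7/35.2 = 1 - 0.360795 = 0.639205
alpha = 1.25 * 0.639205
= 0.7990


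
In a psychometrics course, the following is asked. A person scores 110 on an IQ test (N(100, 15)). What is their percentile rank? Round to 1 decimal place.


z = (IQ - mean) / SD
z = (110 - 100) / 15 = 0.6667
Percentile = Phi(0.6667) * 100
Phi(0.6667) = 0.747518
= 74.8


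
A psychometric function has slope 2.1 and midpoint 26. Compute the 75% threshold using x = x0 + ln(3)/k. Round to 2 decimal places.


At P = 0.75: 0.75 = 1/(1 + e^(-k*(x-x0)))
Solving: e^(-k*(x-x0)) = 1/3
x = x0 + ln(3)/k
ln(3) = 1.0986
x = 26 + 1.0986/2.1
= 26 + 0.5231
= 26.52


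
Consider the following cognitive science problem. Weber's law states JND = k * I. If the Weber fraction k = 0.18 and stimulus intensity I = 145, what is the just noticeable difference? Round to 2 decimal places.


JND = k * I
JND = 0.18 * 145
= 26.10


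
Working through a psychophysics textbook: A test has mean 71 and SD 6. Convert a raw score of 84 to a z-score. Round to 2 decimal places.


z = (X - mu) / sigma
= (84 - 71) / 6
= 13 / 6
= 2.17


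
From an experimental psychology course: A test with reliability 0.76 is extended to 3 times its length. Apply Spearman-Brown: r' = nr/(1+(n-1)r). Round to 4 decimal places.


r_new = n*r / (1 + (n-1)*r)
Numerator = 3 * 0.76 = 2.28
Denominator = 1 + 2 * 0.76 = 2.52
r_new = 2.28 / 2.52
= 0.9048


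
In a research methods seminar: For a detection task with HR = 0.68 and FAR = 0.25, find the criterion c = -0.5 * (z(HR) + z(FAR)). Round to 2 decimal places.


c = -0.5 * (z(HR) + z(FAR))
z(0.68) = 0.4677
z(0.25) = -0.6745
c = -0.5 * (0.4677 + -0.6745)
= -0.5 * -0.2068
= 0.10


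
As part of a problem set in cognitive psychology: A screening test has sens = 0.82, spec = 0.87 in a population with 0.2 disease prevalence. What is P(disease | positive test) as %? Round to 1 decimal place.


PPV = (sens * prev) / (sens * prev + (1-spec) * (1-prev))
Numerator = 0.82 * 0.2 = 0.164
P(positive and no disease) = (1 - spec) * (1 - prev) = (1 - 0.87) * (1 - 0.2) = 0.104
Denominator = 0.164 + 0.104 = 0.268
PPV = 0.164 / 0.268 = 0.61194
As percentage = 61.2


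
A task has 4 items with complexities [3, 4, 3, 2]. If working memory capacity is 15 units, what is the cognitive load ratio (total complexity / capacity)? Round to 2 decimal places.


Total complexity = 3 + 4 + 3 + 2 = 12
Load = total / capacity = 12 / 15
= 0.80


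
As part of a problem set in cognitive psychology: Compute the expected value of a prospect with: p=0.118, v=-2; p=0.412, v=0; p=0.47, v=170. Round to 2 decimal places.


EU = sum(p_i * v_i)
0.118 * -2 = -0.236
0.412 * 0 = 0.0
0.47 * 170 = 79.9
EU = -0.236 + 0.0 + 79.9
= 79.66


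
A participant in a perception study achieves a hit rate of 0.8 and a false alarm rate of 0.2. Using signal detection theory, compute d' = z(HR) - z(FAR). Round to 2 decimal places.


d' = z(HR) - z(FAR)
z(0.8) = 0.8416
z(0.2) = -0.8416
d' = 0.8416 - -0.8416
= 1.68


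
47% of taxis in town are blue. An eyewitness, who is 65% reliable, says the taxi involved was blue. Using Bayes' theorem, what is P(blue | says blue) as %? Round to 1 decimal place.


P(blue | says blue) = P(says blue | blue)*P(blue) / [P(says blue | blue)*P(blue) + P(says blue | not blue)*P(not blue)]
Numerator = 0.65 * 0.47 = 0.3055
False identification = 0.35 * 0.53 = 0.1855
P = 0.3055 / (0.3055 + 0.1855)
= 0.3055 / 0.491
As percentage = 62.2


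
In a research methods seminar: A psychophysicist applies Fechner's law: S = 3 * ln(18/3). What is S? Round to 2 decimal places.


S = 3 * ln(18/3)
I/I0 = 6.0
ln(6.0) = 1.7918
S = 3 * 1.7918
= 5.38


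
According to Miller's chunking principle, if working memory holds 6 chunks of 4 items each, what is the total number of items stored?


Total items = chunks * items_per_chunk
= 6 * 4
= 24


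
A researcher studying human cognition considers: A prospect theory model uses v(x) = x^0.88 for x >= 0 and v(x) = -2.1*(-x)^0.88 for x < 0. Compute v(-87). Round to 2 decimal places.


Since x = -87 < 0, use v(x) = -lambda*(-x)^alpha
(-x) = 87
87^0.88 = 50.9069
v(-87) = -2.1 * 50.9069
= -106.90


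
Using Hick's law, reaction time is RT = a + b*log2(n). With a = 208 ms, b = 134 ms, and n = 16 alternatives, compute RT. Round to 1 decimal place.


RT = 208 + 134 * log2(16)
log2(16) = 4.0
RT = 208 + 134 * 4.0
= 208 + 536.0
= 744.0 ms


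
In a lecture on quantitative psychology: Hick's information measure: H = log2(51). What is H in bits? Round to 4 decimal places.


H = log2(n)
H = log2(51)
= 5.6724


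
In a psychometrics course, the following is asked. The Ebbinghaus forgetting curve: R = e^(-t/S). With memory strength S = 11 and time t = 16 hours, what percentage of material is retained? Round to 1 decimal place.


R = e^(-t/S)
-t/S = -16/11 = -1.454545
R = e^(-1.454545) = 0.233507
Percentage = 0.233507 * 100
= 23.4


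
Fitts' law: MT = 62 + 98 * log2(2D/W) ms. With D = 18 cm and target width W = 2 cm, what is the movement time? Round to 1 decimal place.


MT = 62 + 98 * log2(2*18/2)
2D/W = 18.0
log2(18.0) = 4.1699
MT = 62 + 98 * 4.1699
= 470.7 ms


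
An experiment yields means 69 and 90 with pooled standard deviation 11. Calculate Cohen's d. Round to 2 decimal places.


Cohen's d = (M1 - M2) / S_pooled
= (69 - 90) / 11
= -21 / 11
= -1.91


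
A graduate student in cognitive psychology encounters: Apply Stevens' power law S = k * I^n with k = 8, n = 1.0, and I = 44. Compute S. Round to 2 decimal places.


S = 8 * 44^1.0
44^1.0 = 44.0
S = 8 * 44.0
= 352.00


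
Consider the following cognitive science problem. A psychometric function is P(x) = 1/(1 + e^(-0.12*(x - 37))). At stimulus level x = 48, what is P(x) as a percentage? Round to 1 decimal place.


P(x) = 1/(1 + e^(-0.12*(48 - 37)))
Exponent = -0.12 * 11 = -1.32
e^(-1.32) = 0.267135
P = 1/(1 + 0.267135) = 0.789182
Percentage = 78.9


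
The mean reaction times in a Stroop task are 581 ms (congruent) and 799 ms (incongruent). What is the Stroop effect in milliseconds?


Stroop effect = RT(incongruent) - RT(congruent)
= 799 - 581
= 218 ms


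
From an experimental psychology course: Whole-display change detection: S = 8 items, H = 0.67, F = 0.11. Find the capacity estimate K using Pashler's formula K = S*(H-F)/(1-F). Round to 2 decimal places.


K = S * (H - F) / (1 - F)
H - F = 0.56
1 - F = 0.89
K = 8 * 0.56 / 0.89
= 5.03


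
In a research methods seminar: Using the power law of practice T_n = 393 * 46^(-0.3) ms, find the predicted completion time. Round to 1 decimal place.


T_n = 393 * 46^(-0.3)
46^(-0.3) = 0.317083
T_n = 393 * 0.317083
= 124.6 ms


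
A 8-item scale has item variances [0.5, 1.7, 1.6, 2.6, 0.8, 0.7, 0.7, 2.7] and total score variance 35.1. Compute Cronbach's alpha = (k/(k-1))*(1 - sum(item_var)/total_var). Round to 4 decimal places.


alpha = (k/(k-1)) * (1 - sum(s_i^2)/s_total^2)
sum(item variances) = 11.3
k/(k-1) = 8/7 = 1.142857
1 - 11.3/35.1 = 1 - 0.321937 = 0.678063
alpha = 1.142857 * 0.678063
= 0.7749


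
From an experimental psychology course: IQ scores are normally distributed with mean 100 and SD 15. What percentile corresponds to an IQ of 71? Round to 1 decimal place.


z = (IQ - mean) / SD
z = (71 - 100) / 15 = -1.9333
Percentile = Phi(-1.9333) * 100
Phi(-1.9333) = 0.0266
= 2.7


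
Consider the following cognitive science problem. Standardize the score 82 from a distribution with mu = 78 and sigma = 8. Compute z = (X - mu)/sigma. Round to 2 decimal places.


z = (X - mu) / sigma
= (82 - 78) / 8
= 4 / 8
= 0.50


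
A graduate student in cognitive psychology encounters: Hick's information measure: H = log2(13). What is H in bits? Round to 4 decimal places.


H = log2(n)
H = log2(13)
= 3.7004


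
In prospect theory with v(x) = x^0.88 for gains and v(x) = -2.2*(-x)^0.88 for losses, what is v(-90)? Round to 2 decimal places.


Since x = -90 < 0, use v(x) = -lambda*(-x)^alpha
(-x) = 90
90^0.88 = 52.4485
v(-90) = -2.2 * 52.4485
= -115.39


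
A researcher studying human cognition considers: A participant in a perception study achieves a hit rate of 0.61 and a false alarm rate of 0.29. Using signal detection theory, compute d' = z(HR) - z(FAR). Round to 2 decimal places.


d' = z(HR) - z(FAR)
z(0.61) = 0.2793
z(0.29) = -0.5534
d' = 0.2793 - -0.5534
= 0.83


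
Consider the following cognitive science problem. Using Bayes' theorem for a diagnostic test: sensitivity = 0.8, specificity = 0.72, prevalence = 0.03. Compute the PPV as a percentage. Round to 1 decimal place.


PPV = (sens * prev) / (sens * prev + (1-spec) * (1-prev))
Numerator = 0.8 * 0.03 = 0.024
P(positive and no disease) = (1 - spec) * (1 - prev) = (1 - 0.72) * (1 - 0.03) = 0.2716
Denominator = 0.024 + 0.2716 = 0.2956
PPV = 0.024 / 0.2956 = 0.081191
As percentage = 8.1


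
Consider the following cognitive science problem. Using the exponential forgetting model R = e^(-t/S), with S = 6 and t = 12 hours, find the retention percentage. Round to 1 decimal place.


R = e^(-t/S)
-t/S = -12/6 = -2.0
R = e^(-2.0) = 0.135335
Percentage = 0.135335 * 100
= 13.5


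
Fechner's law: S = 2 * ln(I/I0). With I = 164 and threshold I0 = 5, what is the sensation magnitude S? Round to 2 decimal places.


S = 2 * ln(164/5)
I/I0 = 32.8
ln(32.8) = 3.4904
S = 2 * 3.4904
= 6.98


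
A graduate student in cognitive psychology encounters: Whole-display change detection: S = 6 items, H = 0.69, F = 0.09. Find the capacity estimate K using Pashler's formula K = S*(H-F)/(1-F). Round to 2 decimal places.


K = S * (H - F) / (1 - F)
H - F = 0.6
1 - F = 0.91
K = 6 * 0.6 / 0.91
= 3.96


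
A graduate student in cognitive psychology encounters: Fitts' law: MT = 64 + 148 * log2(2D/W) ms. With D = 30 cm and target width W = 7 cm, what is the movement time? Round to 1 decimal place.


MT = 64 + 148 * log2(2*30/7)
2D/W = 8.571429
log2(8.571429) = 3.0995
MT = 64 + 148 * 3.0995
= 522.7 ms


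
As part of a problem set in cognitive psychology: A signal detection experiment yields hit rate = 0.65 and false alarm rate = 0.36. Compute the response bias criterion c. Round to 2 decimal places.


c = -0.5 * (z(HR) + z(FAR))
z(0.65) = 0.3853
z(0.36) = -0.3585
c = -0.5 * (0.3853 + -0.3585)
= -0.5 * 0.0268
= -0.01


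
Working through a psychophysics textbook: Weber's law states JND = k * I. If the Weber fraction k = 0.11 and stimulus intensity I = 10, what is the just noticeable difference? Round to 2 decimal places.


JND = k * I
JND = 0.11 * 10
= 1.10


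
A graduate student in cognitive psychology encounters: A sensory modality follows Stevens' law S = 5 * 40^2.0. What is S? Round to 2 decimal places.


S = 5 * 40^2.0
40^2.0 = 1600.0
S = 5 * 1600.0
= 8000.00


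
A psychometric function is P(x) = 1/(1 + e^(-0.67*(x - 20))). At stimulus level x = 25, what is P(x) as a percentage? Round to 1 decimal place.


P(x) = 1/(1 + e^(-0.67*(25 - 20)))
Exponent = -0.67 * 5 = -3.35
e^(-3.35) = 0.035084
P = 1/(1 + 0.035084) = 0.966105
Percentage = 96.6


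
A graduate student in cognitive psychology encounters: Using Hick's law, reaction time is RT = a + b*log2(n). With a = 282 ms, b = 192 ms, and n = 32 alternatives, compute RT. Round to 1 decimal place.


RT = 282 + 192 * log2(32)
log2(32) = 5.0
RT = 282 + 192 * 5.0
= 282 + 960.0
= 1242.0 ms


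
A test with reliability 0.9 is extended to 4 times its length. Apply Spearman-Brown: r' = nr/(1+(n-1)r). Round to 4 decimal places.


r_new = n*r / (1 + (n-1)*r)
Numerator = 4 * 0.9 = 3.6
Denominator = 1 + 3 * 0.9 = 3.7
r_new = 3.6 / 3.7
= 0.9730


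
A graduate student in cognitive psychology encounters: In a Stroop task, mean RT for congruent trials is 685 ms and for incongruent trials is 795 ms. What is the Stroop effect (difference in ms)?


Stroop effect = RT(incongruent) - RT(congruent)
= 795 - 685
= 110 ms


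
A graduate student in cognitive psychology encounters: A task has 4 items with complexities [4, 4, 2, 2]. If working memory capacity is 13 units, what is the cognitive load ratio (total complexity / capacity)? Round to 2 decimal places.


Total complexity = 4 + 4 + 2 + 2 = 12
Load = total / capacity = 12 / 13
= 0.92


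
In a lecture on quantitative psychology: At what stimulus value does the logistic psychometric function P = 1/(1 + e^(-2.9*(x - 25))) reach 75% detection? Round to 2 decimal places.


At P = 0.75: 0.75 = 1/(1 + e^(-k*(x-x0)))
Solving: e^(-k*(x-x0)) = 1/3
x = x0 + ln(3)/k
ln(3) = 1.0986
x = 25 + 1.0986/2.9
= 25 + 0.3788
= 25.38


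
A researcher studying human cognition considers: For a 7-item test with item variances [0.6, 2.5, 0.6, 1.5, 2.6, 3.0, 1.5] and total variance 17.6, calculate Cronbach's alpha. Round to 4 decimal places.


alpha = (k/(k-1)) * (1 - sum(s_i^2)/s_total^2)
sum(item variances) = 12.3
k/(k-1) = 7/6 = 1.166667
1 - 12.3/17.6 = 1 - 0.698864 = 0.301136
alpha = 1.166667 * 0.301136
= 0.3513


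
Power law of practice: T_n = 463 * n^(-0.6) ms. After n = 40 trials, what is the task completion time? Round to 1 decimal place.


T_n = 463 * 40^(-0.6)
40^(-0.6) = 0.109336
T_n = 463 * 0.109336
= 50.6 ms


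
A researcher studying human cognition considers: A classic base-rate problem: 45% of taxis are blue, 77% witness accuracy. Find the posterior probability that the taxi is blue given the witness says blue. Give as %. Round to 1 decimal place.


P(blue | says blue) = P(says blue | blue)*P(blue) / [P(says blue | blue)*P(blue) + P(says blue | not blue)*P(not blue)]
Numerator = 0.77 * 0.45 = 0.3465
False identification = 0.23 * 0.55 = 0.1265
P = 0.3465 / (0.3465 + 0.1265)
= 0.3465 / 0.473
As percentage = 73.3


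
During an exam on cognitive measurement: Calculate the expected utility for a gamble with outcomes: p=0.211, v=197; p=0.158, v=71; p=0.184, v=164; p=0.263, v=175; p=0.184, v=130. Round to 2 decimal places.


EU = sum(p_i * v_i)
0.211 * 197 = 41.567
0.158 * 71 = 11.218
0.184 * 164 = 30.176
0.263 * 175 = 46.025
0.184 * 130 = 23.92
EU = 41.567 + 11.218 + 30.176 + 46.025 + 23.92
= 152.91


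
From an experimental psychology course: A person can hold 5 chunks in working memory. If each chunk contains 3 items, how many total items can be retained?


Total items = chunks * items_per_chunk
= 5 * 3
= 15


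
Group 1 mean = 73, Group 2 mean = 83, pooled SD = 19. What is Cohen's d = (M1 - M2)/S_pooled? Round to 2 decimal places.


Cohen's d = (M1 - M2) / S_pooled
= (73 - 83) / 19
= -10 / 19
= -0.53


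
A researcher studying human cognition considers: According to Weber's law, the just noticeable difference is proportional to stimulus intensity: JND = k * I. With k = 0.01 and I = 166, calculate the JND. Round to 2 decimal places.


JND = k * I
JND = 0.01 * 166
= 1.66


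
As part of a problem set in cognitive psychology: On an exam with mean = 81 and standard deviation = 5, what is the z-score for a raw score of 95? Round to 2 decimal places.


z = (X - mu) / sigma
= (95 - 81) / 5
= 14 / 5
= 2.80


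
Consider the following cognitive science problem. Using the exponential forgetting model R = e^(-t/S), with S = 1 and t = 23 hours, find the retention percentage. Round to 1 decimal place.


R = e^(-t/S)
-t/S = -23/1 = -23.0
R = e^(-23.0) = 0.0
Percentage = 0.0 * 100
= 0.0


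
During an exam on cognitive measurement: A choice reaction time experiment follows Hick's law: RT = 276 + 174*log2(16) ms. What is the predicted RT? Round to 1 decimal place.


RT = 276 + 174 * log2(16)
log2(16) = 4.0
RT = 276 + 174 * 4.0
= 276 + 696.0
= 972.0 ms


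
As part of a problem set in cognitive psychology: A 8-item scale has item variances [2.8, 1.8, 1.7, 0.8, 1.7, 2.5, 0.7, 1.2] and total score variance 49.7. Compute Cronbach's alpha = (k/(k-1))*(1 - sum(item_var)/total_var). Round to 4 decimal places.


alpha = (k/(k-1)) * (1 - sum(s_i^2)/s_total^2)
sum(item variances) = 13.2
k/(k-1) = 8/7 = 1.142857
1 - 13.2/49.7 = 1 - 0.265594 = 0.734406
alpha = 1.142857 * 0.734406
= 0.8393


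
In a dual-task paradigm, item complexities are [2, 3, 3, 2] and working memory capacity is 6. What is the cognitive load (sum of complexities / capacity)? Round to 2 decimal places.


Total complexity = 2 + 3 + 3 + 2 = 10
Load = total / capacity = 10 / 6
= 1.67


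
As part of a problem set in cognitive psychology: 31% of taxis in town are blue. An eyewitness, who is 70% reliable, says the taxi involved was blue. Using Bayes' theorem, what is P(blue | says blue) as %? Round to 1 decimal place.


P(blue | says blue) = P(says blue | blue)*P(blue) / [P(says blue | blue)*P(blue) + P(says blue | not blue)*P(not blue)]
Numerator = 0.7 * 0.31 = 0.217
False identification = 0.3 * 0.69 = 0.207
P = 0.217 / (0.217 + 0.207)
= 0.217 / 0.424
As percentage = 51.2


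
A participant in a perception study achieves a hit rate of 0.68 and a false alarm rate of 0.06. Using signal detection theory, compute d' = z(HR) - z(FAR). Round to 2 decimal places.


d' = z(HR) - z(FAR)
z(0.68) = 0.4677
z(0.06) = -1.5548
d' = 0.4677 - -1.5548
= 2.02


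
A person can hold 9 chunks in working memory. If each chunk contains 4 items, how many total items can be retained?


Total items = chunks * items_per_chunk
= 9 * 4
= 36


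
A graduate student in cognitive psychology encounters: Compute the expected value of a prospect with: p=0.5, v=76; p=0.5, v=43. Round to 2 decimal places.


EU = sum(p_i * v_i)
0.5 * 76 = 38.0
0.5 * 43 = 21.5
EU = 38.0 + 21.5
= 59.50


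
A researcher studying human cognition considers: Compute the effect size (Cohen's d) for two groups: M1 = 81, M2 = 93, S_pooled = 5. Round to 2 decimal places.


Cohen's d = (M1 - M2) / S_pooled
= (81 - 93) / 5
= -12 / 5
= -2.40


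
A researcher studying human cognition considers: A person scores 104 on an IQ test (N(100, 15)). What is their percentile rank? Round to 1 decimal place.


z = (IQ - mean) / SD
z = (104 - 100) / 15 = 0.2667
Percentile = Phi(0.2667) * 100
Phi(0.2667) = 0.60515
= 60.5


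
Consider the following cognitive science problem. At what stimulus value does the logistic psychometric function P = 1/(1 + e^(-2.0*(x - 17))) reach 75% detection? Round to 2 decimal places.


At P = 0.75: 0.75 = 1/(1 + e^(-k*(x-x0)))
Solving: e^(-k*(x-x0)) = 1/3
x = x0 + ln(3)/k
ln(3) = 1.0986
x = 17 + 1.0986/2.0
= 17 + 0.5493
= 17.55


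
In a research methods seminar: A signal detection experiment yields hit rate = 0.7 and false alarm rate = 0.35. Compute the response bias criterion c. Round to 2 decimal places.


c = -0.5 * (z(HR) + z(FAR))
z(0.7) = 0.5244
z(0.35) = -0.3853
c = -0.5 * (0.5244 + -0.3853)
= -0.5 * 0.1391
= -0.07


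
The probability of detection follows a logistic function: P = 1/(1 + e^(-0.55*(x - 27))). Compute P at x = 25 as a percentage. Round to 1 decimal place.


P(x) = 1/(1 + e^(-0.55*(25 - 27)))
Exponent = -0.55 * -2 = 1.1
e^(1.1) = 3.004166
P = 1/(1 + 3.004166) = 0.24974
Percentage = 25.0


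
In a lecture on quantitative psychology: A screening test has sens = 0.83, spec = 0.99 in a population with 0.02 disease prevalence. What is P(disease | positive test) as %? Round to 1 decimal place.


PPV = (sens * prev) / (sens * prev + (1-spec) * (1-prev))
Numerator = 0.83 * 0.02 = 0.0166
P(positive and no disease) = (1 - spec) * (1 - prev) = (1 - 0.99) * (1 - 0.02) = 0.0098
Denominator = 0.0166 + 0.0098 = 0.0264
PPV = 0.0166 / 0.0264 = 0.628788
As percentage = 62.9


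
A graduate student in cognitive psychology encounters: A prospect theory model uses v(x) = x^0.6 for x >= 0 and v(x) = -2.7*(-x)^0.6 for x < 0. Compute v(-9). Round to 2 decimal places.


Since x = -9 < 0, use v(x) = -lambda*(-x)^alpha
(-x) = 9
9^0.6 = 3.7372
v(-9) = -2.7 * 3.7372
= -10.09


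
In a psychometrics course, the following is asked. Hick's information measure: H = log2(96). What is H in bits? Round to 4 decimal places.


H = log2(n)
H = log2(96)
= 6.5850


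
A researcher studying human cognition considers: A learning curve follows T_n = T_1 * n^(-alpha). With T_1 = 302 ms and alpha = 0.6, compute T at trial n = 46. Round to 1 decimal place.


T_n = 302 * 46^(-0.6)
46^(-0.6) = 0.100541
T_n = 302 * 0.100541
= 30.4 ms


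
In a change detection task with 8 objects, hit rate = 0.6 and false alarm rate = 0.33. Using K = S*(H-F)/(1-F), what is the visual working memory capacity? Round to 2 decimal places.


K = S * (H - F) / (1 - F)
H - F = 0.27
1 - F = 0.67
K = 8 * 0.27 / 0.67
= 3.22


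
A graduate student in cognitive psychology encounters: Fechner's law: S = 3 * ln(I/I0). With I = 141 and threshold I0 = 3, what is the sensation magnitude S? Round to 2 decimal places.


S = 3 * ln(141/3)
I/I0 = 47.0
ln(47.0) = 3.8501
S = 3 * 3.8501
= 11.55


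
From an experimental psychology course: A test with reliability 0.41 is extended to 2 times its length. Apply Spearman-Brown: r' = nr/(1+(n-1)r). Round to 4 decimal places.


r_new = n*r / (1 + (n-1)*r)
Numerator = 2 * 0.41 = 0.82
Denominator = 1 + 1 * 0.41 = 1.41
r_new = 0.82 / 1.41
= 0.5816


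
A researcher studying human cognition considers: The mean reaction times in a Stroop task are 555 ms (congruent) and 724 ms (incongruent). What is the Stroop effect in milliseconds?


Stroop effect = RT(incongruent) - RT(congruent)
= 724 - 555
= 169 ms


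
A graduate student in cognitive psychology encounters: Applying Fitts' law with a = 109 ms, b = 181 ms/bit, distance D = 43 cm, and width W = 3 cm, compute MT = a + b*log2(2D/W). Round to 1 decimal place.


MT = 109 + 181 * log2(2*43/3)
2D/W = 28.666667
log2(28.666667) = 4.8413
MT = 109 + 181 * 4.8413
= 985.3 ms


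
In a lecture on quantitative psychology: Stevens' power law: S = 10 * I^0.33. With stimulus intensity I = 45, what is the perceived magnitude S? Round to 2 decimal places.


S = 10 * 45^0.33
45^0.33 = 3.512
S = 10 * 3.512
= 35.12
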